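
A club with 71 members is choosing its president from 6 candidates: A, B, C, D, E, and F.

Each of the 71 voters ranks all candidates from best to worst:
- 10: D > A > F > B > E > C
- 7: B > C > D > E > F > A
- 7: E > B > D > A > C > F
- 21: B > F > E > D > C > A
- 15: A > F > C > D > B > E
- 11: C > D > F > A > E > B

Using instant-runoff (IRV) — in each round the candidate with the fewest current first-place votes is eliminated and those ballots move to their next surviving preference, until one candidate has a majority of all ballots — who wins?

A

Round 1: A 15, B 28, C 11, D 10, E 7, F 0. F eliminated.
Round 2: A 15, B 28, C 11, D 10, E 7. E eliminated.
Round 3: A 15, B 35, C 11, D 10. D eliminated.
Round 4: A 25, B 35, C 11. C eliminated.
Round 5: A 36, B 35. A has a majority (≥36).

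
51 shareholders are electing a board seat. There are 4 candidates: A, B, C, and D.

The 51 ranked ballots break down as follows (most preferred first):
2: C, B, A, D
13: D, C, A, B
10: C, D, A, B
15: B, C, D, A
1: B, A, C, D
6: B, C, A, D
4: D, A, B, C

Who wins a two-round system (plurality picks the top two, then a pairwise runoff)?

Round 1 first-place votes: A 0, B 22, C 12, D 17. B and D advance.
Runoff: B is ranked above D on 24 ballots, D above B on 27.

D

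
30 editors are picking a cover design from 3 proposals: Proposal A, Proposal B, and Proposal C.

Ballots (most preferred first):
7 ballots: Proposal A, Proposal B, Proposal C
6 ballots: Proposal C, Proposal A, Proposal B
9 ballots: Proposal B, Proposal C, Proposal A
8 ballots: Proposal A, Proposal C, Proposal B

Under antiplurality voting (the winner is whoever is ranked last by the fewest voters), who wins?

Proposal C

Last-place votes: Proposal A 9, Proposal B 14, Proposal C 7.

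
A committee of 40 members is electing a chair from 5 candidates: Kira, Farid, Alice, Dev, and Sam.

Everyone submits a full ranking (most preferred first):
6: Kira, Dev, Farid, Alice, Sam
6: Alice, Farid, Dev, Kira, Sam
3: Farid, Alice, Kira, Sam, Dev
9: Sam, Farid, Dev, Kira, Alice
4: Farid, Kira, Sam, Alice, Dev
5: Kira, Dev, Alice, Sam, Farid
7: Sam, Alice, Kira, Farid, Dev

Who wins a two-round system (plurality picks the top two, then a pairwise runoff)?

Kira

Round 1 first-place votes: Kira 11, Farid 7, Alice 6, Dev 0, Sam 16. Sam and Kira advance.
Runoff: Sam is ranked above Kira on 16 ballots, Kira above Sam on 24.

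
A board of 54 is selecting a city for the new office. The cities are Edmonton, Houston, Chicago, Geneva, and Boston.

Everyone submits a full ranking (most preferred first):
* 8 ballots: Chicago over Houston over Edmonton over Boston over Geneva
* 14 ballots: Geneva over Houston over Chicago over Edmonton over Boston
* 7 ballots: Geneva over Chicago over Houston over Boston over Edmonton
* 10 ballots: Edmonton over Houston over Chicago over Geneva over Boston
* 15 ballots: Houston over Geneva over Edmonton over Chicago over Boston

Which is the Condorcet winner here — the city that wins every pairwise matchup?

Houston vs Edmonton: 44–10
Houston vs Chicago: 39–15
Houston vs Geneva: 33–21
Houston vs Boston: 54–0
Houston beats every other city.

Houston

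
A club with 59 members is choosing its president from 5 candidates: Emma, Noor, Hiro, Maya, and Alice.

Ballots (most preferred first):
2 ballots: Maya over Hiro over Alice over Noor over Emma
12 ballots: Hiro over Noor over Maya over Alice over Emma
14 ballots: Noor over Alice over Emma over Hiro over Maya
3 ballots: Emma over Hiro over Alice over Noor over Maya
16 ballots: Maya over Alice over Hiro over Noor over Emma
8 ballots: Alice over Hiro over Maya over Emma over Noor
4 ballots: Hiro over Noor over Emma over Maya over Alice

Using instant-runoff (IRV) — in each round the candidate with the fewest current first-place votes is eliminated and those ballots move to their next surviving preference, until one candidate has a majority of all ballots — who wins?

Round 1: Emma 3, Noor 14, Hiro 16, Maya 18, Alice 8. Emma eliminated.
Round 2: Noor 14, Hiro 19, Maya 18, Alice 8. Alice eliminated.
Round 3: Noor 14, Hiro 27, Maya 18. Noor eliminated.
Round 4: Hiro 41, Maya 18. Hiro has a majority (≥30).

Hiro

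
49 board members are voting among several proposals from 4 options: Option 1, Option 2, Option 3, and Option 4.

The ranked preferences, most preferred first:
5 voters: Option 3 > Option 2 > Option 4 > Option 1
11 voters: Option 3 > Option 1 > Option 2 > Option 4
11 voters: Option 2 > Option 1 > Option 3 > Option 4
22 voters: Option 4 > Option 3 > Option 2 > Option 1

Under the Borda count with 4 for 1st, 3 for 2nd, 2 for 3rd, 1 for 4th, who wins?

Option 1: 5×1 + 11×3 + 11×3 + 22×1 = 93
Option 2: 5×3 + 11×2 + 11×4 + 22×2 = 125
Option 3: 5×4 + 11×4 + 11×2 + 22×3 = 152
Option 4: 5×2 + 11×1 + 11×1 + 22×4 = 120

Option 3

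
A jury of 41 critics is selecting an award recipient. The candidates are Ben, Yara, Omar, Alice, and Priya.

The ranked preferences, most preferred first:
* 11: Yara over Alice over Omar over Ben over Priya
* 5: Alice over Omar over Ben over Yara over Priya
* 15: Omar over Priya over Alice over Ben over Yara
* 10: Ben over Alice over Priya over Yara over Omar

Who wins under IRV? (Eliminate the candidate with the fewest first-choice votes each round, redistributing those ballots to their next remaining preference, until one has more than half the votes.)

Yara

Round 1: Ben 10, Yara 11, Omar 15, Alice 5, Priya 0. Priya eliminated.
Round 2: Ben 10, Yara 11, Omar 15, Alice 5. Alice eliminated.
Round 3: Ben 10, Yara 11, Omar 20. Ben eliminated.
Round 4: Yara 21, Omar 20. Yara has a majority (≥21).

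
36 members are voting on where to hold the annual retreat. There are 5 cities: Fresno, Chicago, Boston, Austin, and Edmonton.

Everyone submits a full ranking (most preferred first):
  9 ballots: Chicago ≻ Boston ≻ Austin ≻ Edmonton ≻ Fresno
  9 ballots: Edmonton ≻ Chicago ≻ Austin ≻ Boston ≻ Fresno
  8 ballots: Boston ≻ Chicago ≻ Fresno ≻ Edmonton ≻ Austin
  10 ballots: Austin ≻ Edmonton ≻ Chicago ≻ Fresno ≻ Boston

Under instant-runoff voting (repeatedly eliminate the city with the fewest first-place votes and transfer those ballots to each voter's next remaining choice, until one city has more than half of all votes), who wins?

Chicago

Round 1: Fresno 0, Chicago 9, Boston 8, Austin 10, Edmonton 9. Fresno eliminated.
Round 2: Chicago 9, Boston 8, Austin 10, Edmonton 9. Boston eliminated.
Round 3: Chicago 17, Austin 10, Edmonton 9. Edmonton eliminated.
Round 4: Chicago 26, Austin 10. Chicago has a majority (≥19).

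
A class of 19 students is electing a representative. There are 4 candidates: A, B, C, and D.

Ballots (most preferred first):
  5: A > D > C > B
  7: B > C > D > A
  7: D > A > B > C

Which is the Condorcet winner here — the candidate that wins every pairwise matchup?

D

D vs A: 14–5
D vs B: 12–7
D vs C: 12–7
D beats every other candidate.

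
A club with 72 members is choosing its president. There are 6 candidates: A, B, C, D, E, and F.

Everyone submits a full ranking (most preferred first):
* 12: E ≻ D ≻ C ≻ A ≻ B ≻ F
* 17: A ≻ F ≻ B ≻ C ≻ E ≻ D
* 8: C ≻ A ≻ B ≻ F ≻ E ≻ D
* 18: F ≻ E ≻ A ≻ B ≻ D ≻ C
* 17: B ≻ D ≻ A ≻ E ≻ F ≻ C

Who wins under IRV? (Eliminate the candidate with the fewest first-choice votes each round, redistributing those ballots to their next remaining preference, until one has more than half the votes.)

Round 1: A 17, B 17, C 8, D 0, E 12, F 18. D eliminated.
Round 2: A 17, B 17, C 8, E 12, F 18. C eliminated.
Round 3: A 25, B 17, E 12, F 18. E eliminated.
Round 4: A 37, B 17, F 18. A has a majority (≥37).

A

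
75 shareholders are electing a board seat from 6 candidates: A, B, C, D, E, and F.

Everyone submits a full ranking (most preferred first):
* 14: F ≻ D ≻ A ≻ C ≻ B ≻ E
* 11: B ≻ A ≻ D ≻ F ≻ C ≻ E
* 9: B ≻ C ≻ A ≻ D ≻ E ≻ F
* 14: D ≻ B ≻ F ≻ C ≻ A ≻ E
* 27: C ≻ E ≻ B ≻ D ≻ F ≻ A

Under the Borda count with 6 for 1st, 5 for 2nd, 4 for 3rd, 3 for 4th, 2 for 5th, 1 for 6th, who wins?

A: 14×4 + 11×5 + 9×4 + 14×2 + 27×1 = 202
B: 14×2 + 11×6 + 9×6 + 14×5 + 27×4 = 326
C: 14×3 + 11×2 + 9×5 + 14×3 + 27×6 = 313
D: 14×5 + 11×4 + 9×3 + 14×6 + 27×3 = 306
E: 14×1 + 11×1 + 9×2 + 14×1 + 27×5 = 192
F: 14×6 + 11×3 + 9×1 + 14×4 + 27×2 = 236

B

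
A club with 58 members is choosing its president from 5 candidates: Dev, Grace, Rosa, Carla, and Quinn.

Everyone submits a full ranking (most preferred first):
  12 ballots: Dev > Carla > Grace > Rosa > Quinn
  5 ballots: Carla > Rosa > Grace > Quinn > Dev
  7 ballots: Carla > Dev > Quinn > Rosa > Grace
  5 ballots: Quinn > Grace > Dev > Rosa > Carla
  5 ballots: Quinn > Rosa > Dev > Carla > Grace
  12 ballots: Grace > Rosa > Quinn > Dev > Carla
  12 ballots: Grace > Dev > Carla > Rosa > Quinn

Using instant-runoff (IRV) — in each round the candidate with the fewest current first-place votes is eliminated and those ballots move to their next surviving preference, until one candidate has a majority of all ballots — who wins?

Round 1: Dev 12, Grace 24, Rosa 0, Carla 12, Quinn 10. Rosa eliminated.
Round 2: Dev 12, Grace 24, Carla 12, Quinn 10. Quinn eliminated.
Round 3: Dev 17, Grace 29, Carla 12. Carla eliminated.
Round 4: Dev 24, Grace 34. Grace has a majority (≥30).

Grace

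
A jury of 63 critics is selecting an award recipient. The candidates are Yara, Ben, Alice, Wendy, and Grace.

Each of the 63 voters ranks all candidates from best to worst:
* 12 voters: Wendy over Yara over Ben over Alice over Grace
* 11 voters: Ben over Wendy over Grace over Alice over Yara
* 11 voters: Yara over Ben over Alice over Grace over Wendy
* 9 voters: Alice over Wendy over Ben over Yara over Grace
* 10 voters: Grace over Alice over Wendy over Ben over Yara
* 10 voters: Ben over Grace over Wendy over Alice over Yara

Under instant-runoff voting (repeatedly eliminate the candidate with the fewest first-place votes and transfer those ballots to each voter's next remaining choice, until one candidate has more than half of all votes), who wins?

Round 1: Yara 11, Ben 21, Alice 9, Wendy 12, Grace 10. Alice eliminated.
Round 2: Yara 11, Ben 21, Wendy 21, Grace 10. Grace eliminated.
Round 3: Yara 11, Ben 21, Wendy 31. Yara eliminated.
Round 4: Ben 32, Wendy 31. Ben has a majority (≥32).

Ben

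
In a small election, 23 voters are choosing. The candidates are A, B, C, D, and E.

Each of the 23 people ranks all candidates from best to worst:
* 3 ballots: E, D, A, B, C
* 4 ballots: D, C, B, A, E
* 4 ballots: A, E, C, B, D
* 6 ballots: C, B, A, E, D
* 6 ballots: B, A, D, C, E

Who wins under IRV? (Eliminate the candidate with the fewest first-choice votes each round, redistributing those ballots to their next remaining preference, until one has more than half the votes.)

Round 1: A 4, B 6, C 6, D 4, E 3. E eliminated.
Round 2: A 4, B 6, C 6, D 7. A eliminated.
Round 3: B 6, C 10, D 7. B eliminated.
Round 4: C 10, D 13. D has a majority (≥12).

D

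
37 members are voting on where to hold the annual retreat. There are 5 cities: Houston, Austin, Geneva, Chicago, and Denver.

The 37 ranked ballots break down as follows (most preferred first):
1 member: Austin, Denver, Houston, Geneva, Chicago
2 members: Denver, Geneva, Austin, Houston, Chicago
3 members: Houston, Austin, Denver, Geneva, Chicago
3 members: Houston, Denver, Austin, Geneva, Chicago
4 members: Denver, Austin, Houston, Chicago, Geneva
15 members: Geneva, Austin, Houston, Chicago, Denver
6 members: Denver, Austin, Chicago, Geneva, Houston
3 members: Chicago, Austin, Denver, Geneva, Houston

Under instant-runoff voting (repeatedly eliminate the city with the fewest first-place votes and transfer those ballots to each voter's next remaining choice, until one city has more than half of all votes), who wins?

Round 1: Houston 6, Austin 1, Geneva 15, Chicago 3, Denver 12. Austin eliminated.
Round 2: Houston 6, Geneva 15, Chicago 3, Denver 13. Chicago eliminated.
Round 3: Houston 6, Geneva 15, Denver 16. Houston eliminated.
Round 4: Geneva 15, Denver 22. Denver has a majority (≥19).

Denver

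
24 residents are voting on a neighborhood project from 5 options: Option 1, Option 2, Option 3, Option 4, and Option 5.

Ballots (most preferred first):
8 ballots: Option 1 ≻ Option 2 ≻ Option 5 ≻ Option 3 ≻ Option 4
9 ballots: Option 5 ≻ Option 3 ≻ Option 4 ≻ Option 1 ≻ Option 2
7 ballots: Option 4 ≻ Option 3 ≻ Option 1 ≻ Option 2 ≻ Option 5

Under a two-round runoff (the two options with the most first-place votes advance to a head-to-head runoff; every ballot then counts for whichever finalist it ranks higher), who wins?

Option 1

Round 1 first-place votes: Option 1 8, Option 2 0, Option 3 0, Option 4 7, Option 5 9. Option 5 and Option 1 advance.
Runoff: Option 5 is ranked above Option 1 on 9 ballots, Option 1 above Option 5 on 15.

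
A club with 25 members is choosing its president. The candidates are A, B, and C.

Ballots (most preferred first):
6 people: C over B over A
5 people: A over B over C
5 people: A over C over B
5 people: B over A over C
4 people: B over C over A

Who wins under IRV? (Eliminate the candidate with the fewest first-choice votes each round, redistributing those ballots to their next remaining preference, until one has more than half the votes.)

B

Round 1: A 10, B 9, C 6. C eliminated.
Round 2: A 10, B 15. B has a majority (≥13).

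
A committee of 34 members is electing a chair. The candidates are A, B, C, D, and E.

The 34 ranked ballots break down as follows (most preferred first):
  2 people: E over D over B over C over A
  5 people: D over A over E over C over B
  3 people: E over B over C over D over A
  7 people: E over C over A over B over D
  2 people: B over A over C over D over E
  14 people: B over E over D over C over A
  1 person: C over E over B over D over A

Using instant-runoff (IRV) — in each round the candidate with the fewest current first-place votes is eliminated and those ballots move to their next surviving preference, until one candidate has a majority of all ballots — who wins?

E

Round 1: A 0, B 16, C 1, D 5, E 12. A eliminated.
Round 2: B 16, C 1, D 5, E 12. C eliminated.
Round 3: B 16, D 5, E 13. D eliminated.
Round 4: B 16, E 18. E has a majority (≥18).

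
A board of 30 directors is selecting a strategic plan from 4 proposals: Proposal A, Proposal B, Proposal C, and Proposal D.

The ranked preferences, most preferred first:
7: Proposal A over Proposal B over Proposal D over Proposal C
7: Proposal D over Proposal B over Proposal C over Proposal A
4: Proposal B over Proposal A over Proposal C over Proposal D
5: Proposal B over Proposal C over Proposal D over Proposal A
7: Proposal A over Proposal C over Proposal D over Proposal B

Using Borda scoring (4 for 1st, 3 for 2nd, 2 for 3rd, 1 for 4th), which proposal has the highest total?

Proposal A: 7×4 + 7×1 + 4×3 + 5×1 + 7×4 = 80
Proposal B: 7×3 + 7×3 + 4×4 + 5×4 + 7×1 = 85
Proposal C: 7×1 + 7×2 + 4×2 + 5×3 + 7×3 = 65
Proposal D: 7×2 + 7×4 + 4×1 + 5×2 + 7×2 = 70

Proposal B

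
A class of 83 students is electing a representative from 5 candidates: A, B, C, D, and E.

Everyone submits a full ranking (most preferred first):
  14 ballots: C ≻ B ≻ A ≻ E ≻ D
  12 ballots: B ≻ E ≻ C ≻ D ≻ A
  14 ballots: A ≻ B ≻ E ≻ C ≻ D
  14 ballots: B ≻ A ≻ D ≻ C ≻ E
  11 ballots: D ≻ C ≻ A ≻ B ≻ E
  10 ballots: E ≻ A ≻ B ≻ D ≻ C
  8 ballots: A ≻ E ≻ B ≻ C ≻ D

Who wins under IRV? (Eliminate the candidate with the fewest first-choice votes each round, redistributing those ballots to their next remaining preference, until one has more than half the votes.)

Round 1: A 22, B 26, C 14, D 11, E 10. E eliminated.
Round 2: A 32, B 26, C 14, D 11. D eliminated.
Round 3: A 32, B 26, C 25. C eliminated.
Round 4: A 43, B 40. A has a majority (≥42).

A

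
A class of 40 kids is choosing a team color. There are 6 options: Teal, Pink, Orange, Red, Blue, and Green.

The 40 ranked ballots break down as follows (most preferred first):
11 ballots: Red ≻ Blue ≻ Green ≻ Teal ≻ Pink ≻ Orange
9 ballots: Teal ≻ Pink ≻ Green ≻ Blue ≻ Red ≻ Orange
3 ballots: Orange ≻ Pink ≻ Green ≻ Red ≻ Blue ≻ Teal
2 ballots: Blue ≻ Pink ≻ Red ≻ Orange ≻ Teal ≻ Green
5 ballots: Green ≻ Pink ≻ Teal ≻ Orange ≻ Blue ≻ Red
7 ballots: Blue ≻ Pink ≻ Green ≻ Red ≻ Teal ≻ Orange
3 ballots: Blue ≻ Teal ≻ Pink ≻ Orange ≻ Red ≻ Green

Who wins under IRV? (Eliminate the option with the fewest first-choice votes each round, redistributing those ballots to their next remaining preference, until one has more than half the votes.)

Round 1: Teal 9, Pink 0, Orange 3, Red 11, Blue 12, Green 5. Pink eliminated.
Round 2: Teal 9, Orange 3, Red 11, Blue 12, Green 5. Orange eliminated.
Round 3: Teal 9, Red 11, Blue 12, Green 8. Green eliminated.
Round 4: Teal 14, Red 14, Blue 12. Blue eliminated.
Round 5: Teal 17, Red 23. Red has a majority (≥21).

Red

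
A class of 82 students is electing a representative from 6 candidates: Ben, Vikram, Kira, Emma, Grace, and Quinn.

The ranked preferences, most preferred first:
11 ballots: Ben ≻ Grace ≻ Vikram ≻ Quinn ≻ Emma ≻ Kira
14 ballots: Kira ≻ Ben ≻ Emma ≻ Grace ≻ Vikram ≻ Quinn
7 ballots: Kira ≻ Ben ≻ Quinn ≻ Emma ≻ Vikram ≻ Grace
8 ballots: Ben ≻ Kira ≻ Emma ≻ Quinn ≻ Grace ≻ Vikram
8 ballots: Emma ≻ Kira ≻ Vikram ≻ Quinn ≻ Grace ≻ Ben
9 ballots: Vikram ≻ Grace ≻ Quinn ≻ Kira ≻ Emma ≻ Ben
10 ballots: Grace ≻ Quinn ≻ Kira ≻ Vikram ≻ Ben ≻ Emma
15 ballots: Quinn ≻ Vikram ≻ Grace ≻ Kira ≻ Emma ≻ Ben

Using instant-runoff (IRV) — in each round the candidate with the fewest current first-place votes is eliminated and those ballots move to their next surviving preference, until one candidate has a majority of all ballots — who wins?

Round 1: Ben 19, Vikram 9, Kira 21, Emma 8, Grace 10, Quinn 15. Emma eliminated.
Round 2: Ben 19, Vikram 9, Kira 29, Grace 10, Quinn 15. Vikram eliminated.
Round 3: Ben 19, Kira 29, Grace 19, Quinn 15. Quinn eliminated.
Round 4: Ben 19, Kira 29, Grace 34. Ben eliminated.
Round 5: Kira 37, Grace 45. Grace has a majority (≥42).

Grace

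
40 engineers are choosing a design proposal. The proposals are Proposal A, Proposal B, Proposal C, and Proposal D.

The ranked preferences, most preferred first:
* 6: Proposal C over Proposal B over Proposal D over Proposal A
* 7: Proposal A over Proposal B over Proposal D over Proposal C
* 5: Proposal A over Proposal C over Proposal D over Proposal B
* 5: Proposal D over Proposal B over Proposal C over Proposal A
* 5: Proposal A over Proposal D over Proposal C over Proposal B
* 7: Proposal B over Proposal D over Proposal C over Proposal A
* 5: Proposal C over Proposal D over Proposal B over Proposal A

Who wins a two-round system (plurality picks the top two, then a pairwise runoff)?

Proposal C

Round 1 first-place votes: Proposal A 17, Proposal B 7, Proposal C 11, Proposal D 5. Proposal A and Proposal C advance.
Runoff: Proposal A is ranked above Proposal C on 17 ballots, Proposal C above Proposal A on 23.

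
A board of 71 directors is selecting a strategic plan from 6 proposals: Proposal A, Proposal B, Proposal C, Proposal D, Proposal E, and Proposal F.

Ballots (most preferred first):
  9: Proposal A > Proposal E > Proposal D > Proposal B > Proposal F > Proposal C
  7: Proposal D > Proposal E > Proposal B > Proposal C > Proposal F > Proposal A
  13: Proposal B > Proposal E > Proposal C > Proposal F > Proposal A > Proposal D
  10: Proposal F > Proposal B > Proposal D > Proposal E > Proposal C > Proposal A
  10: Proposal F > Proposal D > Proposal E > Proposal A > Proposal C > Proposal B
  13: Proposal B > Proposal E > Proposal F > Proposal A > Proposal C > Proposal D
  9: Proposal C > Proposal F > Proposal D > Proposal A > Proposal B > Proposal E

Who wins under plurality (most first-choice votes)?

Proposal B

First-place votes: Proposal A 9, Proposal B 26, Proposal C 9, Proposal D 7, Proposal E 0, Proposal F 20.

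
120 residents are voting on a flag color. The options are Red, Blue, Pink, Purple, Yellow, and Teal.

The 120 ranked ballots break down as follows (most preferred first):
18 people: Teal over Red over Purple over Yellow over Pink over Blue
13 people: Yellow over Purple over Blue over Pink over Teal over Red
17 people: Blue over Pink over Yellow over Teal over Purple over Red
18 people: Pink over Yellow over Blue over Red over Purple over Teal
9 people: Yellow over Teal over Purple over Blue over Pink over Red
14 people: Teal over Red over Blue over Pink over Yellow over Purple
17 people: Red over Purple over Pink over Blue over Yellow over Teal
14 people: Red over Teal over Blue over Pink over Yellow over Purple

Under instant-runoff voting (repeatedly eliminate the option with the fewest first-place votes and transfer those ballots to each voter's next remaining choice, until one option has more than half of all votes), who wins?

Round 1: Red 31, Blue 17, Pink 18, Purple 0, Yellow 22, Teal 32. Purple eliminated.
Round 2: Red 31, Blue 17, Pink 18, Yellow 22, Teal 32. Blue eliminated.
Round 3: Red 31, Pink 35, Yellow 22, Teal 32. Yellow eliminated.
Round 4: Red 31, Pink 48, Teal 41. Red eliminated.
Round 5: Pink 65, Teal 55. Pink has a majority (≥61).

Pink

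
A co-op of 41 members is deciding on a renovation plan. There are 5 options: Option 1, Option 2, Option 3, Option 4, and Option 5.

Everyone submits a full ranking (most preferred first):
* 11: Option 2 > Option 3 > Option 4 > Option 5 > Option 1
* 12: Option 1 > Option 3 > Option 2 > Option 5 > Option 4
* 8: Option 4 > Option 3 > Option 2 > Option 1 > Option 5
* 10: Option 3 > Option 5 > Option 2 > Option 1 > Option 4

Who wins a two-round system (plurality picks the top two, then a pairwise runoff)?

Round 1 first-place votes: Option 1 12, Option 2 11, Option 3 10, Option 4 8, Option 5 0. Option 1 and Option 2 advance.
Runoff: Option 1 is ranked above Option 2 on 12 ballots, Option 2 above Option 1 on 29.

Option 2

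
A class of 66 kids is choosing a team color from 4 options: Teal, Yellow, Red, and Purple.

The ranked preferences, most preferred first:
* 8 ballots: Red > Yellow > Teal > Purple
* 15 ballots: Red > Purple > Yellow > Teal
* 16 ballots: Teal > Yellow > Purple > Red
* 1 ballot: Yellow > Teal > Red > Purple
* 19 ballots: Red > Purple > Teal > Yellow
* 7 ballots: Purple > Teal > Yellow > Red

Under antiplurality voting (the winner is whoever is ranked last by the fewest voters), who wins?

Purple

Last-place votes: Teal 15, Yellow 19, Red 23, Purple 9.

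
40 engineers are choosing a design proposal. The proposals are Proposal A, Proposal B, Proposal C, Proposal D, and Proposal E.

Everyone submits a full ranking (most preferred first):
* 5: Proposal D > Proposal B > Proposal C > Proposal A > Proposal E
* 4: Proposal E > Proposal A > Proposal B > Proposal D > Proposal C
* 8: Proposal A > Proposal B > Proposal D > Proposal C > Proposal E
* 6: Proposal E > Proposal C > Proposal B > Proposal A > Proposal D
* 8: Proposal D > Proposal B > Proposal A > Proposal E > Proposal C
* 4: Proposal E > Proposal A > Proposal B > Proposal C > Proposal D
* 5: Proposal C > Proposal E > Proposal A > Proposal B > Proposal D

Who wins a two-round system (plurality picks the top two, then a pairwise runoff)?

Proposal D

Round 1 first-place votes: Proposal A 8, Proposal B 0, Proposal C 5, Proposal D 13, Proposal E 14. Proposal E and Proposal D advance.
Runoff: Proposal E is ranked above Proposal D on 19 ballots, Proposal D above Proposal E on 21.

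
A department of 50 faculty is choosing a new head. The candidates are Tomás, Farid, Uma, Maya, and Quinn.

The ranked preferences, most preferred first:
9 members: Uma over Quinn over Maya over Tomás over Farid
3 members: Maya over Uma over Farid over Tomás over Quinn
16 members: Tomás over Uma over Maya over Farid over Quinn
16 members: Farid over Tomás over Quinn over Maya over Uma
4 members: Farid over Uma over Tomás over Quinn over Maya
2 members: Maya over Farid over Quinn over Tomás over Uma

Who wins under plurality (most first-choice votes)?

Farid

First-place votes: Tomás 16, Farid 20, Uma 9, Maya 5, Quinn 0.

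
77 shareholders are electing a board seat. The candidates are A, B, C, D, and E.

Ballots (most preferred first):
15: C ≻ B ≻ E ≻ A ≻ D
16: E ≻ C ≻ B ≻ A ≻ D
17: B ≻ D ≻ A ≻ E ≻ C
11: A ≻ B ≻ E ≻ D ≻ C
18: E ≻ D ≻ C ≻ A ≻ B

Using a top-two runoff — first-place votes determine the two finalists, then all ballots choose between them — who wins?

Round 1 first-place votes: A 11, B 17, C 15, D 0, E 34. E and B advance.
Runoff: E is ranked above B on 34 ballots, B above E on 43.

B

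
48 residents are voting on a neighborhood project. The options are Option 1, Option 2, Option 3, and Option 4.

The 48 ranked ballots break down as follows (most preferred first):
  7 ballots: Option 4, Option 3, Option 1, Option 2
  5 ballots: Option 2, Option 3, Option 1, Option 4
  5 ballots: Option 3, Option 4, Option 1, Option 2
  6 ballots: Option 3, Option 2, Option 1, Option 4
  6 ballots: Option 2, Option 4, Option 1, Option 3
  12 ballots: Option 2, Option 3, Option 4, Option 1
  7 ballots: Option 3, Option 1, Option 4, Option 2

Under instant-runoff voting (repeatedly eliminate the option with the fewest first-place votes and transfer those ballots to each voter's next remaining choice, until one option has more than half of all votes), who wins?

Round 1: Option 1 0, Option 2 23, Option 3 18, Option 4 7. Option 1 eliminated.
Round 2: Option 2 23, Option 3 18, Option 4 7. Option 4 eliminated.
Round 3: Option 2 23, Option 3 25. Option 3 has a majority (≥25).

Option 3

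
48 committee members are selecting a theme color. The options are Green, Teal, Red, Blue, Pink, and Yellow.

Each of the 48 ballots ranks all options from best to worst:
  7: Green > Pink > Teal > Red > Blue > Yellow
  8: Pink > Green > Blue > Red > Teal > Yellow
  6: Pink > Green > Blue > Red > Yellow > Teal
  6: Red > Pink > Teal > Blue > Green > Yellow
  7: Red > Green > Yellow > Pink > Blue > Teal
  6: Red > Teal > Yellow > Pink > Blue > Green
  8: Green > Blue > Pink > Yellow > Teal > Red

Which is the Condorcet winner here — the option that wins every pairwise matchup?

Pink

Pink vs Green: 26–22
Pink vs Teal: 42–6
Pink vs Red: 29–19
Pink vs Blue: 40–8
Pink vs Yellow: 35–13
Pink beats every other option.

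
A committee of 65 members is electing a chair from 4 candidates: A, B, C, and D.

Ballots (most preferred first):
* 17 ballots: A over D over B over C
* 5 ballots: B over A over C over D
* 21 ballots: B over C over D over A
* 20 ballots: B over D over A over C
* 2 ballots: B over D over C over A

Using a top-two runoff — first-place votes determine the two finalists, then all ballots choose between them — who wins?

B

Round 1 first-place votes: A 17, B 48, C 0, D 0. B and A advance.
Runoff: B is ranked above A on 48 ballots, A above B on 17.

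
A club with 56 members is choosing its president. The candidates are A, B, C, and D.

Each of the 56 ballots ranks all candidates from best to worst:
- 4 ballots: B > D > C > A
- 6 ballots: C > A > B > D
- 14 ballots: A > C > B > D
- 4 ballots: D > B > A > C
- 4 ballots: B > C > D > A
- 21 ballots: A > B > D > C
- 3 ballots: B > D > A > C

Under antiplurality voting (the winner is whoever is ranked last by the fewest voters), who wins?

B

Last-place votes: A 8, B 0, C 28, D 20.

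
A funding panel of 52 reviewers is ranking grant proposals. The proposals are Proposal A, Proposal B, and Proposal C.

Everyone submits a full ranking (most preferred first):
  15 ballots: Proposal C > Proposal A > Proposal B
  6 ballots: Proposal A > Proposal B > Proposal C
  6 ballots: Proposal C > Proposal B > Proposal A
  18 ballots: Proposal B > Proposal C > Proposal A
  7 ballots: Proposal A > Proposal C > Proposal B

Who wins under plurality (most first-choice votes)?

First-place votes: Proposal A 13, Proposal B 18, Proposal C 21.

Proposal C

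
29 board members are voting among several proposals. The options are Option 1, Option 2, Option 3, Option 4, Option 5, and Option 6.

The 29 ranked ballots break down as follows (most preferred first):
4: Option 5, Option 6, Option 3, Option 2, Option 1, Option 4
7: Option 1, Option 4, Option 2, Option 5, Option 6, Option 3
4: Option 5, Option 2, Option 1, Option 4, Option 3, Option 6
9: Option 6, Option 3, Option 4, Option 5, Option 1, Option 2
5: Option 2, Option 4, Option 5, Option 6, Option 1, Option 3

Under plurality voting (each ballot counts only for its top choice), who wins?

First-place votes: Option 1 7, Option 2 5, Option 3 0, Option 4 0, Option 5 8, Option 6 9.

Option 6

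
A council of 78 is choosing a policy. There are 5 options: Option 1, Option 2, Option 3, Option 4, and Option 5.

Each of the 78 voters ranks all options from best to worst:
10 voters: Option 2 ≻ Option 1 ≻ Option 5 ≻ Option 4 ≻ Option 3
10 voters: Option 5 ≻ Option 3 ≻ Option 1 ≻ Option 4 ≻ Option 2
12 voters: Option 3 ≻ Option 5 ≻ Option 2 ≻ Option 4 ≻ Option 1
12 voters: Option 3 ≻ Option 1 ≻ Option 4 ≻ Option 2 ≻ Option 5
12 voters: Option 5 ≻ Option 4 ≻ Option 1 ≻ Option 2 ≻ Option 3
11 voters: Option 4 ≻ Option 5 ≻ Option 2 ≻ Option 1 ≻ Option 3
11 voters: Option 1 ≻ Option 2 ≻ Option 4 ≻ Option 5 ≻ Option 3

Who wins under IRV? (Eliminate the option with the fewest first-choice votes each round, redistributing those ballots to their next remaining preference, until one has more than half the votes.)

Round 1: Option 1 11, Option 2 10, Option 3 24, Option 4 11, Option 5 22. Option 2 eliminated.
Round 2: Option 1 21, Option 3 24, Option 4 11, Option 5 22. Option 4 eliminated.
Round 3: Option 1 21, Option 3 24, Option 5 33. Option 1 eliminated.
Round 4: Option 3 24, Option 5 54. Option 5 has a majority (≥40).

Option 5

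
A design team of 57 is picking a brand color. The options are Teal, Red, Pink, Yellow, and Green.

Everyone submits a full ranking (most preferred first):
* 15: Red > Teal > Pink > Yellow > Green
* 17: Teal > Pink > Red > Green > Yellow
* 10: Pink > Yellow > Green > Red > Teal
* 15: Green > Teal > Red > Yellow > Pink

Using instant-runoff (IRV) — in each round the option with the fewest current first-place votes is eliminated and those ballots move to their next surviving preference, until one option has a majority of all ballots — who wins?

Round 1: Teal 17, Red 15, Pink 10, Yellow 0, Green 15. Yellow eliminated.
Round 2: Teal 17, Red 15, Pink 10, Green 15. Pink eliminated.
Round 3: Teal 17, Red 15, Green 25. Red eliminated.
Round 4: Teal 32, Green 25. Teal has a majority (≥29).

Teal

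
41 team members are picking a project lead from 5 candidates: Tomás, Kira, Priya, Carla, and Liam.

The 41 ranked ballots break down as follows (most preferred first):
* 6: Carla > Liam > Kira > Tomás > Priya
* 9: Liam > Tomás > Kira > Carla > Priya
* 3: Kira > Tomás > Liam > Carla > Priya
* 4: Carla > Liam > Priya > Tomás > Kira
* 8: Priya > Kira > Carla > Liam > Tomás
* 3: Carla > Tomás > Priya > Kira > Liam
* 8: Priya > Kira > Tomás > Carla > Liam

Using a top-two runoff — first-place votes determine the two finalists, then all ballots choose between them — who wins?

Round 1 first-place votes: Tomás 0, Kira 3, Priya 16, Carla 13, Liam 9. Priya and Carla advance.
Runoff: Priya is ranked above Carla on 16 ballots, Carla above Priya on 25.

Carla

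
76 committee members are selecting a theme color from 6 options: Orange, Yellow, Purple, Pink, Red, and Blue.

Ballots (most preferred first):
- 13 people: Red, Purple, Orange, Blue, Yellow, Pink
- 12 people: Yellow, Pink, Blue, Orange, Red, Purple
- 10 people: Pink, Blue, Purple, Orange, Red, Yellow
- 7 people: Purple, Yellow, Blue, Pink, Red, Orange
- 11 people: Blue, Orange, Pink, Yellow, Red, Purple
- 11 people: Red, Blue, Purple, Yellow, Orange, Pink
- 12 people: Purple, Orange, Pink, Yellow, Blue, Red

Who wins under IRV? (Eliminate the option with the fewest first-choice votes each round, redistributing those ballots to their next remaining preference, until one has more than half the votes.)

Round 1: Orange 0, Yellow 12, Purple 19, Pink 10, Red 24, Blue 11. Orange eliminated.
Round 2: Yellow 12, Purple 19, Pink 10, Red 24, Blue 11. Pink eliminated.
Round 3: Yellow 12, Purple 19, Red 24, Blue 21. Yellow eliminated.
Round 4: Purple 19, Red 24, Blue 33. Purple eliminated.
Round 5: Red 24, Blue 52. Blue has a majority (≥39).

Blue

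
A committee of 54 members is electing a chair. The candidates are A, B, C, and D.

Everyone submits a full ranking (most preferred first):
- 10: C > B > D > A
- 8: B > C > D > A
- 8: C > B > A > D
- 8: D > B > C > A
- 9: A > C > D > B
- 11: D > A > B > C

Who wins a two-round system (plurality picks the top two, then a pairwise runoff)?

C

Round 1 first-place votes: A 9, B 8, C 18, D 19. D and C advance.
Runoff: D is ranked above C on 19 ballots, C above D on 35.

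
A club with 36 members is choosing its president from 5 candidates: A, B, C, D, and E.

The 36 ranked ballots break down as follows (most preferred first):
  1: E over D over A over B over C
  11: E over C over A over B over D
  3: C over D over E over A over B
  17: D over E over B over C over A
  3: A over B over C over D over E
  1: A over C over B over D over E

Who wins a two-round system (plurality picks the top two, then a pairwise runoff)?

D

Round 1 first-place votes: A 4, B 0, C 3, D 17, E 12. D and E advance.
Runoff: D is ranked above E on 24 ballots, E above D on 12.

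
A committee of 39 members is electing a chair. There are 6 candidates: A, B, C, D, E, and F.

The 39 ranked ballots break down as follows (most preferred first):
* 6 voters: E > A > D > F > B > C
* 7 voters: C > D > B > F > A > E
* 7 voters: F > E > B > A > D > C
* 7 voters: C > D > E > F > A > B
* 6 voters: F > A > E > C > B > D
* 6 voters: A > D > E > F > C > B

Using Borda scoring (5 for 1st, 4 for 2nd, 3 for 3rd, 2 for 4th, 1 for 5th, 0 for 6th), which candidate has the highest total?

F

A: 6×4 + 7×1 + 7×2 + 7×1 + 6×4 + 6×5 = 106
B: 6×1 + 7×3 + 7×3 + 7×0 + 6×1 + 6×0 = 54
C: 6×0 + 7×5 + 7×0 + 7×5 + 6×2 + 6×1 = 88
D: 6×3 + 7×4 + 7×1 + 7×4 + 6×0 + 6×4 = 105
E: 6×5 + 7×0 + 7×4 + 7×3 + 6×3 + 6×3 = 115
F: 6×2 + 7×2 + 7×5 + 7×2 + 6×5 + 6×2 = 117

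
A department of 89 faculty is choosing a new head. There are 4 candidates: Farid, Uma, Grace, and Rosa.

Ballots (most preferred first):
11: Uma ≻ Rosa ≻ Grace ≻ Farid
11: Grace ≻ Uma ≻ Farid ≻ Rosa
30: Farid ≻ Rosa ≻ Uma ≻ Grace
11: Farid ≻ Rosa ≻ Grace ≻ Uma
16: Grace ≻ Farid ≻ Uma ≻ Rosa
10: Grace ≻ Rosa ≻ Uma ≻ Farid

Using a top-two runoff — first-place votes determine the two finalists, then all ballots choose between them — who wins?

Grace

Round 1 first-place votes: Farid 41, Uma 11, Grace 37, Rosa 0. Farid and Grace advance.
Runoff: Farid is ranked above Grace on 41 ballots, Grace above Farid on 48.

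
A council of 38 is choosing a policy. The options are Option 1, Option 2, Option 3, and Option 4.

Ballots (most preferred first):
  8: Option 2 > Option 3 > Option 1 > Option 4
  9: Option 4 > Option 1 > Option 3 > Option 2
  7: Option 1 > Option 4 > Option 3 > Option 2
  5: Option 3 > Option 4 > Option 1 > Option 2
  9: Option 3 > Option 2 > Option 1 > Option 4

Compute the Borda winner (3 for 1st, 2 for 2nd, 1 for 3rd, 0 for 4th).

Option 1: 8×1 + 9×2 + 7×3 + 5×1 + 9×1 = 61
Option 2: 8×3 + 9×0 + 7×0 + 5×0 + 9×2 = 42
Option 3: 8×2 + 9×1 + 7×1 + 5×3 + 9×3 = 74
Option 4: 8×0 + 9×3 + 7×2 + 5×2 + 9×0 = 51

Option 3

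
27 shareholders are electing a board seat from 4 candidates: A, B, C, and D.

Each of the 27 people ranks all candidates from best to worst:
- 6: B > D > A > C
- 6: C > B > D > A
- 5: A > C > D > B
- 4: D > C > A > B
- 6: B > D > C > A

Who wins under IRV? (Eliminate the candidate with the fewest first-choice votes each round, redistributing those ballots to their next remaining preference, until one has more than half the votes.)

C

Round 1: A 5, B 12, C 6, D 4. D eliminated.
Round 2: A 5, B 12, C 10. A eliminated.
Round 3: B 12, C 15. C has a majority (≥14).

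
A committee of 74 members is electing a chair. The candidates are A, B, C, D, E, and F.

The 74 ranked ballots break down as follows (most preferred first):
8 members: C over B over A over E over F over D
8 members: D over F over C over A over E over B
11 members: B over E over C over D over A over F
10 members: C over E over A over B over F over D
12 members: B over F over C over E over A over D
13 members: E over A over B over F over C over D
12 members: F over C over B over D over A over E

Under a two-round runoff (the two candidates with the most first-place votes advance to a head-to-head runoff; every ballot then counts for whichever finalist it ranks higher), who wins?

C

Round 1 first-place votes: A 0, B 23, C 18, D 8, E 13, F 12. B and C advance.
Runoff: B is ranked above C on 36 ballots, C above B on 38.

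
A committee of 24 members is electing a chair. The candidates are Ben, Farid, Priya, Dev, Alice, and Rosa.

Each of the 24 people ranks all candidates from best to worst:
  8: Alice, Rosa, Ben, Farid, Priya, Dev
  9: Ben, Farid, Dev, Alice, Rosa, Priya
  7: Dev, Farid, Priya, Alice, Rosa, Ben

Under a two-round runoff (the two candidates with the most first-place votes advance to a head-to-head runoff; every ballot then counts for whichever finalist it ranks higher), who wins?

Round 1 first-place votes: Ben 9, Farid 0, Priya 0, Dev 7, Alice 8, Rosa 0. Ben and Alice advance.
Runoff: Ben is ranked above Alice on 9 ballots, Alice above Ben on 15.

Alice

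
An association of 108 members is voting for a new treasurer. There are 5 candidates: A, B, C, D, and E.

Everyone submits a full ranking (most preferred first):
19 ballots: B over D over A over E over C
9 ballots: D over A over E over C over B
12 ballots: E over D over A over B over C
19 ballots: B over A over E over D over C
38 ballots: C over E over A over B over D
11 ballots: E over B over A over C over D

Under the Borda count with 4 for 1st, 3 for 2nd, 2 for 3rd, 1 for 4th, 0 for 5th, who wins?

E

A: 19×2 + 9×3 + 12×2 + 19×3 + 38×2 + 11×2 = 244
B: 19×4 + 9×0 + 12×1 + 19×4 + 38×1 + 11×3 = 235
C: 19×0 + 9×1 + 12×0 + 19×0 + 38×4 + 11×1 = 172
D: 19×3 + 9×4 + 12×3 + 19×1 + 38×0 + 11×0 = 148
E: 19×1 + 9×2 + 12×4 + 19×2 + 38×3 + 11×4 = 281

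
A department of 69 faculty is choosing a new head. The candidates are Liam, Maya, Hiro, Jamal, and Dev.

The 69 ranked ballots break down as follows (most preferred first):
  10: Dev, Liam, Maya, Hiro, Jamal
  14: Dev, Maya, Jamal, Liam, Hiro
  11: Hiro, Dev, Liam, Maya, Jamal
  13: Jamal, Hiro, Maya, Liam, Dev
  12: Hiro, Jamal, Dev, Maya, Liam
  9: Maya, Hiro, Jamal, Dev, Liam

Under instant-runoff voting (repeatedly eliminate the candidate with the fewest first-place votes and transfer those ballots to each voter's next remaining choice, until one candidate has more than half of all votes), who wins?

Hiro

Round 1: Liam 0, Maya 9, Hiro 23, Jamal 13, Dev 24. Liam eliminated.
Round 2: Maya 9, Hiro 23, Jamal 13, Dev 24. Maya eliminated.
Round 3: Hiro 32, Jamal 13, Dev 24. Jamal eliminated.
Round 4: Hiro 45, Dev 24. Hiro has a majority (≥35).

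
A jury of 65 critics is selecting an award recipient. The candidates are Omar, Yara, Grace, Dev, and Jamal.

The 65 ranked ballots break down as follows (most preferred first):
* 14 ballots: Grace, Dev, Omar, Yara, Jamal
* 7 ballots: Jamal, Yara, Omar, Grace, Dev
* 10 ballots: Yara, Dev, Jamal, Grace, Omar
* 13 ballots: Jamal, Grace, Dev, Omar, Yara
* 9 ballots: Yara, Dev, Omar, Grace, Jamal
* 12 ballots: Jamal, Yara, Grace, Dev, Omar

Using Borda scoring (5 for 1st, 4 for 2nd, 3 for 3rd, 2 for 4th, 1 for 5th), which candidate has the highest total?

Omar: 14×3 + 7×3 + 10×1 + 13×2 + 9×3 + 12×1 = 138
Yara: 14×2 + 7×4 + 10×5 + 13×1 + 9×5 + 12×4 = 212
Grace: 14×5 + 7×2 + 10×2 + 13×4 + 9×2 + 12×3 = 210
Dev: 14×4 + 7×1 + 10×4 + 13×3 + 9×4 + 12×2 = 202
Jamal: 14×1 + 7×5 + 10×3 + 13×5 + 9×1 + 12×5 = 213

Jamal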